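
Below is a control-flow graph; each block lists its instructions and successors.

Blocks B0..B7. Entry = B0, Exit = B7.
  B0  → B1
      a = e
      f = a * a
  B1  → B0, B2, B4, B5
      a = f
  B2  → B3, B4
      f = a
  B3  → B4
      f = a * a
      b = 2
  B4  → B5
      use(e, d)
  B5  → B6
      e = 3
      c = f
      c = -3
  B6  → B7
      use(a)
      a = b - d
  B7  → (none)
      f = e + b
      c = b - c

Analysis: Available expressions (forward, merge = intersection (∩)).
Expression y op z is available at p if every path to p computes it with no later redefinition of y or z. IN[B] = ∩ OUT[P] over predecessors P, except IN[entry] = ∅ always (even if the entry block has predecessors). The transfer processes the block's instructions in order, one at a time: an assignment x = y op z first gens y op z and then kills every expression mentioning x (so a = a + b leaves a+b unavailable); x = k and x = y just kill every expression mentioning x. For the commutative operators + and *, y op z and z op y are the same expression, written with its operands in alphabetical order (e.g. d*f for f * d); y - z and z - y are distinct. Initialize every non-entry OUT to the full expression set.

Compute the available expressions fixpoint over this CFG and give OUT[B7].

Fixpoint table:
  B0: | IN={} | OUT={a*a}
  B1: | IN={a*a} | OUT={}
  B2: | IN={} | OUT={}
  B3: | IN={} | OUT={a*a}
  B4: | IN={} | OUT={}
  B5: | IN={} | OUT={}
  B6: | IN={} | OUT={b-d}
  B7: | IN={b-d} | OUT={b+e, b-d}

Merge at B7: IN[B7] = OUT[B6] = {b-d}
Applying B7's transfer function to that IN value gives OUT[B7] (row B7 above).

Answer: {b+e, b-d}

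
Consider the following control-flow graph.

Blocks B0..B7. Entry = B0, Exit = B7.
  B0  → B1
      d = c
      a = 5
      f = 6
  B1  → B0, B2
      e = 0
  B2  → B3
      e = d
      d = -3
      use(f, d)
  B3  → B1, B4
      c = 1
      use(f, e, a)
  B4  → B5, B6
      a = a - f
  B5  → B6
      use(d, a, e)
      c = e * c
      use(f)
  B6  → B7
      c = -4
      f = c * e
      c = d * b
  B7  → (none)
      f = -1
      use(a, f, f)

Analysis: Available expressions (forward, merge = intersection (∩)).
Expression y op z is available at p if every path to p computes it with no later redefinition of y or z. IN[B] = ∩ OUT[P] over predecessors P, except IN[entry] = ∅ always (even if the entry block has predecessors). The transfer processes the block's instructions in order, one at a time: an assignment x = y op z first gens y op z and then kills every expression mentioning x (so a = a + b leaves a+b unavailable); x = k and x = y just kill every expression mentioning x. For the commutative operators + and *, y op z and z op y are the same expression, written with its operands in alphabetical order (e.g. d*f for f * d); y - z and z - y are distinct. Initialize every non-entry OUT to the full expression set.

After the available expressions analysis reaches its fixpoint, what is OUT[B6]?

Answer: {b*d}

Derivation:
Fixpoint table:
  B0: | IN={} | OUT={}
  B1: | IN={} | OUT={}
  B2: | IN={} | OUT={}
  B3: | IN={} | OUT={}
  B4: | IN={} | OUT={}
  B5: | IN={} | OUT={}
  B6: | IN={} | OUT={b*d}
  B7: | IN={b*d} | OUT={b*d}

Merge at B6: IN[B6] = OUT[B4] ∩ OUT[B5] = {}
Applying B6's transfer function to that IN value gives OUT[B6] (row B6 above).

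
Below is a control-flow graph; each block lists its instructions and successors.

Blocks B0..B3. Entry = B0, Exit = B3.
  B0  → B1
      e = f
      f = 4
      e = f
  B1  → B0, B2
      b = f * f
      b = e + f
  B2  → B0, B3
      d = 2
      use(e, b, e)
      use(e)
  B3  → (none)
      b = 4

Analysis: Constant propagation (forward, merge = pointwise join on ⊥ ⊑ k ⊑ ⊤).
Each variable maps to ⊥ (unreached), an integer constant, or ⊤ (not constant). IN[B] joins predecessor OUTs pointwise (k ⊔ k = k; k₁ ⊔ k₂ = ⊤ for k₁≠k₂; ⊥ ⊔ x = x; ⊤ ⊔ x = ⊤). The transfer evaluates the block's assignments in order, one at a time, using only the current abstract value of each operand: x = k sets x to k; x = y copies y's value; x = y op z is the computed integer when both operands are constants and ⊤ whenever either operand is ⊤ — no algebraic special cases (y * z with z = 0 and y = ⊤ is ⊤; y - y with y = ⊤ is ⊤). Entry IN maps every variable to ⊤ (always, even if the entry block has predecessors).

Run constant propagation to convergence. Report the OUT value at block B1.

Answer: {a: ⊤, b: 8, c: ⊤, d: ⊤, e: 4, f: 4}

Trace:
Per-block solution:
  B0: | IN=(all ⊤) | OUT={e:4, f:4; rest ⊤}
  B1: | IN={e:4, f:4; rest ⊤} | OUT={b:8, e:4, f:4; rest ⊤}
  B2: | IN={b:8, e:4, f:4; rest ⊤} | OUT={b:8, d:2, e:4, f:4; rest ⊤}
  B3: | IN={b:8, d:2, e:4, f:4; rest ⊤} | OUT={b:4, d:2, e:4, f:4; rest ⊤}

Merge at B1: IN[B1] = OUT[B0] = {a: ⊤, b: ⊤, c: ⊤, d: ⊤, e: 4, f: 4}
Applying B1's transfer function to that IN value gives OUT[B1] (row B1 above).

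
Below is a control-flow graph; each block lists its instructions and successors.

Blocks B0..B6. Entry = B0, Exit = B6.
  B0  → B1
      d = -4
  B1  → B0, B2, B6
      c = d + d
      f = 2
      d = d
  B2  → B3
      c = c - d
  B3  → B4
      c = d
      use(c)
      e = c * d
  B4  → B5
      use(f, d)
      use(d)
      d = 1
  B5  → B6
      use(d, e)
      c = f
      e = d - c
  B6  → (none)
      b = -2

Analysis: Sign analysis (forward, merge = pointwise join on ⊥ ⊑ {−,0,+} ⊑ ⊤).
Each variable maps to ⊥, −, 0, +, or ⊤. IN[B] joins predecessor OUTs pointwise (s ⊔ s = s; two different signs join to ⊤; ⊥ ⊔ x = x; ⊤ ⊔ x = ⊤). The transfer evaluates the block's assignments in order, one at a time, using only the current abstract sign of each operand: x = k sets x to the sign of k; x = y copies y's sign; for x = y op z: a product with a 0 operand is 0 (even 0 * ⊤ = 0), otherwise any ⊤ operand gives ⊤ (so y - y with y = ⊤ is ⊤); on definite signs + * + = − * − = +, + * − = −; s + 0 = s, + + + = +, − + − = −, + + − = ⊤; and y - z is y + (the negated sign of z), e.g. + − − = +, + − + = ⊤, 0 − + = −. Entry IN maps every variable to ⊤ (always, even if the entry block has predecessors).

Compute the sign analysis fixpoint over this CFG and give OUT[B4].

Answer: {a: ⊤, b: ⊤, c: -, d: +, e: +, f: +}

Working:
Converged values:
  B0:   IN=(all ⊤)   OUT={d:-; rest ⊤}
  B1:   IN={d:-; rest ⊤}   OUT={c:-, d:-, f:+; rest ⊤}
  B2:   IN={c:-, d:-, f:+; rest ⊤}   OUT={d:-, f:+; rest ⊤}
  B3:   IN={d:-, f:+; rest ⊤}   OUT={c:-, d:-, e:+, f:+; rest ⊤}
  B4:   IN={c:-, d:-, e:+, f:+; rest ⊤}   OUT={c:-, d:+, e:+, f:+; rest ⊤}
  B5:   IN={c:-, d:+, e:+, f:+; rest ⊤}   OUT={c:+, d:+, f:+; rest ⊤}
  B6:   IN={f:+; rest ⊤}   OUT={b:-, f:+; rest ⊤}

Merge at B4: IN[B4] = OUT[B3] = {a: ⊤, b: ⊤, c: -, d: -, e: +, f: +}
Applying B4's transfer function to that IN value gives OUT[B4] (row B4 above).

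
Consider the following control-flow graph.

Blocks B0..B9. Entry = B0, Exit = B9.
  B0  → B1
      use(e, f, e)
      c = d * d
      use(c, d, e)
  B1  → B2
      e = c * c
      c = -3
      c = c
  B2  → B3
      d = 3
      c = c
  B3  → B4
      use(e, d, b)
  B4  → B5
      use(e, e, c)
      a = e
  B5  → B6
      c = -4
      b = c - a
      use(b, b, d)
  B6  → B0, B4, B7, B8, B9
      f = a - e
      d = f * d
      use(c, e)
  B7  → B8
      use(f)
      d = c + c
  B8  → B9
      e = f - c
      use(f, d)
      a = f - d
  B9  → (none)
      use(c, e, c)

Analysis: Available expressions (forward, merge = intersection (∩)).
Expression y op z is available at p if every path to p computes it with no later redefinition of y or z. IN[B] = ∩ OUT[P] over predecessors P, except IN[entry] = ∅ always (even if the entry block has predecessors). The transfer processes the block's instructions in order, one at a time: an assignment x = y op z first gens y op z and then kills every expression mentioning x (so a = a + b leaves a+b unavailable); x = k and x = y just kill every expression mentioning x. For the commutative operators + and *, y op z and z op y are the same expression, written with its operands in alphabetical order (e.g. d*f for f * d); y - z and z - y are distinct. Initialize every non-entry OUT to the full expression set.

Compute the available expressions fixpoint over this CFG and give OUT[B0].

Converged values:
  B0:  IN={}  OUT={d*d}
  B1:  IN={d*d}  OUT={d*d}
  B2:  IN={d*d}  OUT={}
  B3:  IN={}  OUT={}
  B4:  IN={}  OUT={}
  B5:  IN={}  OUT={c-a}
  B6:  IN={c-a}  OUT={a-e, c-a}
  B7:  IN={a-e, c-a}  OUT={a-e, c+c, c-a}
  B8:  IN={a-e, c-a}  OUT={f-c, f-d}
  B9:  IN={}  OUT={}

Merge at B0 (entry node, so the boundary value {} is joined with the incoming edge(s)): IN[B0] = {} ∩ OUT[B6] = {}
Applying B0's transfer function to that IN value gives OUT[B0] (row B0 above).

Answer: {d*d}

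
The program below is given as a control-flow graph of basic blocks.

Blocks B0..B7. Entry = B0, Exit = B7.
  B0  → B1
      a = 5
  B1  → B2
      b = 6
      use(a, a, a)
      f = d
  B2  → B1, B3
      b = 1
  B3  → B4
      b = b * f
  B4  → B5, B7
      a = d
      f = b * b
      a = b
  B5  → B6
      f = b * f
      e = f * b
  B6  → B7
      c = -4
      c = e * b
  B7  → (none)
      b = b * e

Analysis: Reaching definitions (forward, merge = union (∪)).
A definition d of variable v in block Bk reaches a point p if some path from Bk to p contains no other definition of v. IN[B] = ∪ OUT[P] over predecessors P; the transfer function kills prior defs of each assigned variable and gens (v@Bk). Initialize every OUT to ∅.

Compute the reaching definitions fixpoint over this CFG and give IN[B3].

Converged values:
  B0:  IN={}  OUT={a@B0}
  B1:  IN={a@B0, b@B2, f@B1}  OUT={a@B0, b@B1, f@B1}
  B2:  IN={a@B0, b@B1, f@B1}  OUT={a@B0, b@B2, f@B1}
  B3:  IN={a@B0, b@B2, f@B1}  OUT={a@B0, b@B3, f@B1}
  B4:  IN={a@B0, b@B3, f@B1}  OUT={a@B4, b@B3, f@B4}
  B5:  IN={a@B4, b@B3, f@B4}  OUT={a@B4, b@B3, e@B5, f@B5}
  B6:  IN={a@B4, b@B3, e@B5, f@B5}  OUT={a@B4, b@B3, c@B6, e@B5, f@B5}
  B7:  IN={a@B4, b@B3, c@B6, e@B5, f@B4, f@B5}  OUT={a@B4, b@B7, c@B6, e@B5, f@B4, f@B5}

Merge at B3: IN[B3] = OUT[B2] = {a@B0, b@B2, f@B1}

Answer: {a@B0, b@B2, f@B1}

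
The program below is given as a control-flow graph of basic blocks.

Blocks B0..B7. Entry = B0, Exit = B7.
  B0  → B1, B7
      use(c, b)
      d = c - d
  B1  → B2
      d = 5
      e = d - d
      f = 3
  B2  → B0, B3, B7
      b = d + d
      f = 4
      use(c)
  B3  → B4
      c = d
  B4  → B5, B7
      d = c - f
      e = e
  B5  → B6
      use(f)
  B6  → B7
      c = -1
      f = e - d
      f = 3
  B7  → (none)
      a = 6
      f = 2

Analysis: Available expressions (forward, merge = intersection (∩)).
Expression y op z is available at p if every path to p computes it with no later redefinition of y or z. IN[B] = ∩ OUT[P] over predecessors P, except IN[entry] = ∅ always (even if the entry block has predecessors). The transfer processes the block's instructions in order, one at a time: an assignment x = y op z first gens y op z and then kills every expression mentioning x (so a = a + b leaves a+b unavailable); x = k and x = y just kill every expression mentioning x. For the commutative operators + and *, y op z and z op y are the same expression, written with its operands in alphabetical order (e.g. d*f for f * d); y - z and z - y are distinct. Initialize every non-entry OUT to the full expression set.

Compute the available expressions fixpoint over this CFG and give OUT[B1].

Answer: {d-d}

Derivation:
Fixpoint table:
  B0: | IN={} | OUT={}
  B1: | IN={} | OUT={d-d}
  B2: | IN={d-d} | OUT={d+d, d-d}
  B3: | IN={d+d, d-d} | OUT={d+d, d-d}
  B4: | IN={d+d, d-d} | OUT={c-f}
  B5: | IN={c-f} | OUT={c-f}
  B6: | IN={c-f} | OUT={e-d}
  B7: | IN={} | OUT={}

Merge at B1: IN[B1] = OUT[B0] = {}
Applying B1's transfer function to that IN value gives OUT[B1] (row B1 above).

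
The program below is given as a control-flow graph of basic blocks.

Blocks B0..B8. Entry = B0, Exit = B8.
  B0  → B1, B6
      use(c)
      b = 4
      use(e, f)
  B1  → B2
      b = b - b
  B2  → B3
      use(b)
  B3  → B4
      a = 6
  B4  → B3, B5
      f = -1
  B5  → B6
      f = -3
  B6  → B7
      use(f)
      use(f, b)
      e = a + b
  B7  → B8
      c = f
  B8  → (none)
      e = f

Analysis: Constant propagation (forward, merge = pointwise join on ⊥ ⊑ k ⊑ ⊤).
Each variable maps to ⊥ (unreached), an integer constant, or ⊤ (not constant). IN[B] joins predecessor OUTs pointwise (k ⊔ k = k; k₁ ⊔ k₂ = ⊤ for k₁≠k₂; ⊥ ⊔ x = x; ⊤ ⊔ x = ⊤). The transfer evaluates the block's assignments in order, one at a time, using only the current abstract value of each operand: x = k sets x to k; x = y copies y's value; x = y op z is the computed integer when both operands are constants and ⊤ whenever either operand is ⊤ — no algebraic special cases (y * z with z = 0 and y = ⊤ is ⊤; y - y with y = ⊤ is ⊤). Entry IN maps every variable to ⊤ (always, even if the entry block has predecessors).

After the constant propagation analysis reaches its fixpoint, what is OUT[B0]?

Per-block solution:
  B0:  IN=(all ⊤)  OUT={b:4; rest ⊤}
  B1:  IN={b:4; rest ⊤}  OUT={b:0; rest ⊤}
  B2:  IN={b:0; rest ⊤}  OUT={b:0; rest ⊤}
  B3:  IN={b:0; rest ⊤}  OUT={a:6, b:0; rest ⊤}
  B4:  IN={a:6, b:0; rest ⊤}  OUT={a:6, b:0, f:-1; rest ⊤}
  B5:  IN={a:6, b:0, f:-1; rest ⊤}  OUT={a:6, b:0, f:-3; rest ⊤}
  B6:  IN=(all ⊤)  OUT=(all ⊤)
  B7:  IN=(all ⊤)  OUT=(all ⊤)
  B8:  IN=(all ⊤)  OUT=(all ⊤)

B0 is the boundary node: IN[B0] = {a: ⊤, b: ⊤, c: ⊤, d: ⊤, e: ⊤, f: ⊤}
Applying B0's transfer function to that IN value gives OUT[B0] (row B0 above).

Answer: {a: ⊤, b: 4, c: ⊤, d: ⊤, e: ⊤, f: ⊤}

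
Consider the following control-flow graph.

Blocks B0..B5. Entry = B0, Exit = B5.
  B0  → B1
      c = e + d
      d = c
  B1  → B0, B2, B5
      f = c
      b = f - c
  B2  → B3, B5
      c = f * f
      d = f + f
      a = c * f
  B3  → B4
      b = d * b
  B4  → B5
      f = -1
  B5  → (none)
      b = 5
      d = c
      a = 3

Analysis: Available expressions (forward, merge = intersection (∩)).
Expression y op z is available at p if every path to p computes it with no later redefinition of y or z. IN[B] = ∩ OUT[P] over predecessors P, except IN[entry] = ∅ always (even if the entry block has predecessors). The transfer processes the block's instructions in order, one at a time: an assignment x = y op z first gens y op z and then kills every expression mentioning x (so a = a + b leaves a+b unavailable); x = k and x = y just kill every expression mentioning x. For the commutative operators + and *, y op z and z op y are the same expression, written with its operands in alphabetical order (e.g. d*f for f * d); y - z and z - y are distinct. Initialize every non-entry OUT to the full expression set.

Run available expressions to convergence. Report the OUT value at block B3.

Answer: {c*f, f*f, f+f}

Trace:
Per-block solution:
  B0:   IN={}   OUT={}
  B1:   IN={}   OUT={f-c}
  B2:   IN={f-c}   OUT={c*f, f*f, f+f}
  B3:   IN={c*f, f*f, f+f}   OUT={c*f, f*f, f+f}
  B4:   IN={c*f, f*f, f+f}   OUT={}
  B5:   IN={}   OUT={}

Merge at B3: IN[B3] = OUT[B2] = {c*f, f*f, f+f}
Applying B3's transfer function to that IN value gives OUT[B3] (row B3 above).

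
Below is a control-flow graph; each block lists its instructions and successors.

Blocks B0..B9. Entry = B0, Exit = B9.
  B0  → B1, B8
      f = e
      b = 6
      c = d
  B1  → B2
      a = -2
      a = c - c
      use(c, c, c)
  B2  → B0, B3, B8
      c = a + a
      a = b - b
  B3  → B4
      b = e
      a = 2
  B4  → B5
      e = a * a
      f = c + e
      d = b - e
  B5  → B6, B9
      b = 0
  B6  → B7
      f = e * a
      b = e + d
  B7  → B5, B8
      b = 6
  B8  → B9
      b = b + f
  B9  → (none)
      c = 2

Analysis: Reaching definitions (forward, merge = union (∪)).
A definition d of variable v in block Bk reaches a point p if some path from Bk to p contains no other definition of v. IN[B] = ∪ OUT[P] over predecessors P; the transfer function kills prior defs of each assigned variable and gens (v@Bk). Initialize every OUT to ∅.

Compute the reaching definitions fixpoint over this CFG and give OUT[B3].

Answer: {a@B3, b@B3, c@B2, f@B0}

Trace:
Converged values:
  B0:   IN={a@B2, b@B0, c@B2, f@B0}   OUT={a@B2, b@B0, c@B0, f@B0}
  B1:   IN={a@B2, b@B0, c@B0, f@B0}   OUT={a@B1, b@B0, c@B0, f@B0}
  B2:   IN={a@B1, b@B0, c@B0, f@B0}   OUT={a@B2, b@B0, c@B2, f@B0}
  B3:   IN={a@B2, b@B0, c@B2, f@B0}   OUT={a@B3, b@B3, c@B2, f@B0}
  B4:   IN={a@B3, b@B3, c@B2, f@B0}   OUT={a@B3, b@B3, c@B2, d@B4, e@B4, f@B4}
  B5:   IN={a@B3, b@B3, b@B7, c@B2, d@B4, e@B4, f@B4, f@B6}   OUT={a@B3, b@B5, c@B2, d@B4, e@B4, f@B4, f@B6}
  B6:   IN={a@B3, b@B5, c@B2, d@B4, e@B4, f@B4, f@B6}   OUT={a@B3, b@B6, c@B2, d@B4, e@B4, f@B6}
  B7:   IN={a@B3, b@B6, c@B2, d@B4, e@B4, f@B6}   OUT={a@B3, b@B7, c@B2, d@B4, e@B4, f@B6}
  B8:   IN={a@B2, a@B3, b@B0, b@B7, c@B0, c@B2, d@B4, e@B4, f@B0, f@B6}   OUT={a@B2, a@B3, b@B8, c@B0, c@B2, d@B4, e@B4, f@B0, f@B6}
  B9:   IN={a@B2, a@B3, b@B5, b@B8, c@B0, c@B2, d@B4, e@B4, f@B0, f@B4, f@B6}   OUT={a@B2, a@B3, b@B5, b@B8, c@B9, d@B4, e@B4, f@B0, f@B4, f@B6}

Merge at B3: IN[B3] = OUT[B2] = {a@B2, b@B0, c@B2, f@B0}
Applying B3's transfer function to that IN value gives OUT[B3] (row B3 above).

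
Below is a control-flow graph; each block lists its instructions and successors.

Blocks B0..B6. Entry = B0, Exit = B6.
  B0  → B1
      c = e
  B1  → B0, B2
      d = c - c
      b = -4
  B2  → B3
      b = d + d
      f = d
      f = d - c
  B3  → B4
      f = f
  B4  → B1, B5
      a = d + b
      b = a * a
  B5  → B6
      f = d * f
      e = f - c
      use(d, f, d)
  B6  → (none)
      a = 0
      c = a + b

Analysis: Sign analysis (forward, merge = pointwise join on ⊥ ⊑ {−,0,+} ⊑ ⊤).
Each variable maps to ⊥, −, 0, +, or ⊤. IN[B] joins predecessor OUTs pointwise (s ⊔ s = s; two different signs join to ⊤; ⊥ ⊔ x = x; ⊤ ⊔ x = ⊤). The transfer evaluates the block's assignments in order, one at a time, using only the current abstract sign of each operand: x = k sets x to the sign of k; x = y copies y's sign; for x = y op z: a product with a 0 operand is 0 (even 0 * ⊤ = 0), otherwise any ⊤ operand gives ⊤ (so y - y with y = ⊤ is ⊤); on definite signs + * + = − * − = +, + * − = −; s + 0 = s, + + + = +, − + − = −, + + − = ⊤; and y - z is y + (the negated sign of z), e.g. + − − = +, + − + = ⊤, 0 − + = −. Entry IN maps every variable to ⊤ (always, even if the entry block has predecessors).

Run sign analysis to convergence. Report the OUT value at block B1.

Answer: {a: ⊤, b: -, c: ⊤, d: ⊤, e: ⊤, f: ⊤}

Trace:
Converged values:
  B0:  IN=(all ⊤)  OUT=(all ⊤)
  B1:  IN=(all ⊤)  OUT={b:-; rest ⊤}
  B2:  IN={b:-; rest ⊤}  OUT=(all ⊤)
  B3:  IN=(all ⊤)  OUT=(all ⊤)
  B4:  IN=(all ⊤)  OUT=(all ⊤)
  B5:  IN=(all ⊤)  OUT=(all ⊤)
  B6:  IN=(all ⊤)  OUT={a:0; rest ⊤}

Merge at B1: IN[B1] = OUT[B0] ⊔ OUT[B4] = {a: ⊤, b: ⊤, c: ⊤, d: ⊤, e: ⊤, f: ⊤}
Applying B1's transfer function to that IN value gives OUT[B1] (row B1 above).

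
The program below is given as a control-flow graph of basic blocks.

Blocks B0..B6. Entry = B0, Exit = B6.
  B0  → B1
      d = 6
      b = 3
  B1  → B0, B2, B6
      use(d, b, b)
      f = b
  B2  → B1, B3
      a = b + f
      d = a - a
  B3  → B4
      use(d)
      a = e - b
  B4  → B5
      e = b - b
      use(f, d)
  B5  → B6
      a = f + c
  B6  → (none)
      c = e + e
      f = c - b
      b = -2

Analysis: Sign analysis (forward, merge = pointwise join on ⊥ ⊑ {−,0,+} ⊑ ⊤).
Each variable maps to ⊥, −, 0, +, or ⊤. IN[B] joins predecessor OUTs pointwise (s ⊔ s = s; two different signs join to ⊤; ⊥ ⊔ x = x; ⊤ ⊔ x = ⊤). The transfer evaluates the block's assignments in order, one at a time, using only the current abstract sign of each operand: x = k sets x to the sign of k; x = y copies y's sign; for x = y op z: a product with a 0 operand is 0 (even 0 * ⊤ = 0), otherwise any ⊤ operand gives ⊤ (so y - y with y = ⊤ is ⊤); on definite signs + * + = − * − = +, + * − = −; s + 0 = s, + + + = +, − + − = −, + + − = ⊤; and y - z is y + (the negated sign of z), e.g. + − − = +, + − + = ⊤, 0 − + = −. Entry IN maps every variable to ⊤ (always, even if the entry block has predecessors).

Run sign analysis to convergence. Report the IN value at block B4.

Answer: {a: ⊤, b: +, c: ⊤, d: ⊤, e: ⊤, f: +}

Derivation:
Per-block solution:
  B0:   IN=(all ⊤)   OUT={b:+, d:+; rest ⊤}
  B1:   IN={b:+; rest ⊤}   OUT={b:+, f:+; rest ⊤}
  B2:   IN={b:+, f:+; rest ⊤}   OUT={a:+, b:+, f:+; rest ⊤}
  B3:   IN={a:+, b:+, f:+; rest ⊤}   OUT={b:+, f:+; rest ⊤}
  B4:   IN={b:+, f:+; rest ⊤}   OUT={b:+, f:+; rest ⊤}
  B5:   IN={b:+, f:+; rest ⊤}   OUT={b:+, f:+; rest ⊤}
  B6:   IN={b:+, f:+; rest ⊤}   OUT={b:-; rest ⊤}

Merge at B4: IN[B4] = OUT[B3] = {a: ⊤, b: +, c: ⊤, d: ⊤, e: ⊤, f: +}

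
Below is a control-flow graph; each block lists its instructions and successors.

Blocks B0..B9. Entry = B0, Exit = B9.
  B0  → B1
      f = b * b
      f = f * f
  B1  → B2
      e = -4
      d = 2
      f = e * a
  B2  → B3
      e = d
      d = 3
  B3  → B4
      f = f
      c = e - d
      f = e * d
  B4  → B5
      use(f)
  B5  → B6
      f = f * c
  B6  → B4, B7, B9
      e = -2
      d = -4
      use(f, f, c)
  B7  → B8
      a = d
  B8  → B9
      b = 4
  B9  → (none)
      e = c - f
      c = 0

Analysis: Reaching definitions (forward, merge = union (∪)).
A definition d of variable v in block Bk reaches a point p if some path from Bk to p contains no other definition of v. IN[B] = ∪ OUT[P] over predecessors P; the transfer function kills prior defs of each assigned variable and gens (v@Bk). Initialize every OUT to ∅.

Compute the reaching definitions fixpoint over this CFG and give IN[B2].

Per-block solution:
  B0:  IN={}  OUT={f@B0}
  B1:  IN={f@B0}  OUT={d@B1, e@B1, f@B1}
  B2:  IN={d@B1, e@B1, f@B1}  OUT={d@B2, e@B2, f@B1}
  B3:  IN={d@B2, e@B2, f@B1}  OUT={c@B3, d@B2, e@B2, f@B3}
  B4:  IN={c@B3, d@B2, d@B6, e@B2, e@B6, f@B3, f@B5}  OUT={c@B3, d@B2, d@B6, e@B2, e@B6, f@B3, f@B5}
  B5:  IN={c@B3, d@B2, d@B6, e@B2, e@B6, f@B3, f@B5}  OUT={c@B3, d@B2, d@B6, e@B2, e@B6, f@B5}
  B6:  IN={c@B3, d@B2, d@B6, e@B2, e@B6, f@B5}  OUT={c@B3, d@B6, e@B6, f@B5}
  B7:  IN={c@B3, d@B6, e@B6, f@B5}  OUT={a@B7, c@B3, d@B6, e@B6, f@B5}
  B8:  IN={a@B7, c@B3, d@B6, e@B6, f@B5}  OUT={a@B7, b@B8, c@B3, d@B6, e@B6, f@B5}
  B9:  IN={a@B7, b@B8, c@B3, d@B6, e@B6, f@B5}  OUT={a@B7, b@B8, c@B9, d@B6, e@B9, f@B5}

Merge at B2: IN[B2] = OUT[B1] = {d@B1, e@B1, f@B1}

Answer: {d@B1, e@B1, f@B1}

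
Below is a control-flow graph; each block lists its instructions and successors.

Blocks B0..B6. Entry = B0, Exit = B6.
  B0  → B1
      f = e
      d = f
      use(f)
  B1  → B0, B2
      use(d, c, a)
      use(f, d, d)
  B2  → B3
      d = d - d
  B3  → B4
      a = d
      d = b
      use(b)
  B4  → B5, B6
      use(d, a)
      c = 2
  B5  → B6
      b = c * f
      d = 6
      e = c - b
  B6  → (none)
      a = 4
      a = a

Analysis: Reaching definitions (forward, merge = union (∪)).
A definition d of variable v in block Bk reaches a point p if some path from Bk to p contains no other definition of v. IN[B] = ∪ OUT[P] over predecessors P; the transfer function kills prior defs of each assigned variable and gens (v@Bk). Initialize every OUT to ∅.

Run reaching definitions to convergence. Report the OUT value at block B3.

Answer: {a@B3, d@B3, f@B0}

Trace:
Converged values:
  B0:   IN={d@B0, f@B0}   OUT={d@B0, f@B0}
  B1:   IN={d@B0, f@B0}   OUT={d@B0, f@B0}
  B2:   IN={d@B0, f@B0}   OUT={d@B2, f@B0}
  B3:   IN={d@B2, f@B0}   OUT={a@B3, d@B3, f@B0}
  B4:   IN={a@B3, d@B3, f@B0}   OUT={a@B3, c@B4, d@B3, f@B0}
  B5:   IN={a@B3, c@B4, d@B3, f@B0}   OUT={a@B3, b@B5, c@B4, d@B5, e@B5, f@B0}
  B6:   IN={a@B3, b@B5, c@B4, d@B3, d@B5, e@B5, f@B0}   OUT={a@B6, b@B5, c@B4, d@B3, d@B5, e@B5, f@B0}

Merge at B3: IN[B3] = OUT[B2] = {d@B2, f@B0}
Applying B3's transfer function to that IN value gives OUT[B3] (row B3 above).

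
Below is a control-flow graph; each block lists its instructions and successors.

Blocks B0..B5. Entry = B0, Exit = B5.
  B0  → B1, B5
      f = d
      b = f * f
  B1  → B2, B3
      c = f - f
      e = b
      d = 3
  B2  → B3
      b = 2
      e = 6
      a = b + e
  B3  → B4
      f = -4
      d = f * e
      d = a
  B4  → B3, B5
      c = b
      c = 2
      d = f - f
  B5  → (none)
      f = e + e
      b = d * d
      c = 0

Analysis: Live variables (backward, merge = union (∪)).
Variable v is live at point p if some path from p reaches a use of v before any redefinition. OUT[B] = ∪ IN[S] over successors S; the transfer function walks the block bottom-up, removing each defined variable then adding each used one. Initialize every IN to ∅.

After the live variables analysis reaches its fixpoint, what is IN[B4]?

Fixpoint table:
  B0:  IN={a, d, e}  OUT={a, b, d, e, f}
  B1:  IN={a, b, f}  OUT={a, b, e}
  B2:  IN={}  OUT={a, b, e}
  B3:  IN={a, b, e}  OUT={a, b, e, f}
  B4:  IN={a, b, e, f}  OUT={a, b, d, e}
  B5:  IN={d, e}  OUT={}

Merge at B4: OUT[B4] = IN[B3] ⊔ IN[B5] = {a, b, d, e}
Applying B4's transfer function to that OUT value gives IN[B4] (row B4 above).

Answer: {a, b, e, f}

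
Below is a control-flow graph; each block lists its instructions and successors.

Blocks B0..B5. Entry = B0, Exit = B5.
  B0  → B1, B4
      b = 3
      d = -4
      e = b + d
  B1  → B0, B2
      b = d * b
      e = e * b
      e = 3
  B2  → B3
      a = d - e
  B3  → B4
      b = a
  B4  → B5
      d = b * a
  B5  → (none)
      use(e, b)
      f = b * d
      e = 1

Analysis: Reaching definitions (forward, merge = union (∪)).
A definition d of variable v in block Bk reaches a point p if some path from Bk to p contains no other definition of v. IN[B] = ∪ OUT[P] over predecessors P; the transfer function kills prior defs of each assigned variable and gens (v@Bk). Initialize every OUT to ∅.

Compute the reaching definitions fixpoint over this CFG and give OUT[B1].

Answer: {b@B1, d@B0, e@B1}

Working:
Per-block solution:
  B0:   IN={b@B1, d@B0, e@B1}   OUT={b@B0, d@B0, e@B0}
  B1:   IN={b@B0, d@B0, e@B0}   OUT={b@B1, d@B0, e@B1}
  B2:   IN={b@B1, d@B0, e@B1}   OUT={a@B2, b@B1, d@B0, e@B1}
  B3:   IN={a@B2, b@B1, d@B0, e@B1}   OUT={a@B2, b@B3, d@B0, e@B1}
  B4:   IN={a@B2, b@B0, b@B3, d@B0, e@B0, e@B1}   OUT={a@B2, b@B0, b@B3, d@B4, e@B0, e@B1}
  B5:   IN={a@B2, b@B0, b@B3, d@B4, e@B0, e@B1}   OUT={a@B2, b@B0, b@B3, d@B4, e@B5, f@B5}

Merge at B1: IN[B1] = OUT[B0] = {b@B0, d@B0, e@B0}
Applying B1's transfer function to that IN value gives OUT[B1] (row B1 above).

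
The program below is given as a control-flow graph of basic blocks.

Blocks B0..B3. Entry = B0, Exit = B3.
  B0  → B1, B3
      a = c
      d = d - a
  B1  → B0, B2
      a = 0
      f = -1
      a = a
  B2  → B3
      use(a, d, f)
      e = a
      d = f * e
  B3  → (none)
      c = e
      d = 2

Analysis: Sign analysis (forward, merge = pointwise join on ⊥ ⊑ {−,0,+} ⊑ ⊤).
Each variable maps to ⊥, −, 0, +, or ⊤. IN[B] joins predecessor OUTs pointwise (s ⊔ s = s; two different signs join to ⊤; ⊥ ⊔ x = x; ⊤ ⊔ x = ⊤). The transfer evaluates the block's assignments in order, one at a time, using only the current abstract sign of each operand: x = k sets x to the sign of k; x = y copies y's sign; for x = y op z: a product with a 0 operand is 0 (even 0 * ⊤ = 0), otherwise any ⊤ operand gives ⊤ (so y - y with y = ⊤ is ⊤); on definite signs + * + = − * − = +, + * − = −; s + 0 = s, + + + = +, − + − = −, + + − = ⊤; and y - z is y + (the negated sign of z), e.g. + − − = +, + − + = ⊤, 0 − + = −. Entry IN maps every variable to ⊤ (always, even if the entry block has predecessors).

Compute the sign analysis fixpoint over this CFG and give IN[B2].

Per-block solution:
  B0:  IN=(all ⊤)  OUT=(all ⊤)
  B1:  IN=(all ⊤)  OUT={a:0, f:-; rest ⊤}
  B2:  IN={a:0, f:-; rest ⊤}  OUT={a:0, d:0, e:0, f:-; rest ⊤}
  B3:  IN=(all ⊤)  OUT={d:+; rest ⊤}

Merge at B2: IN[B2] = OUT[B1] = {a: 0, b: ⊤, c: ⊤, d: ⊤, e: ⊤, f: -}

Answer: {a: 0, b: ⊤, c: ⊤, d: ⊤, e: ⊤, f: -}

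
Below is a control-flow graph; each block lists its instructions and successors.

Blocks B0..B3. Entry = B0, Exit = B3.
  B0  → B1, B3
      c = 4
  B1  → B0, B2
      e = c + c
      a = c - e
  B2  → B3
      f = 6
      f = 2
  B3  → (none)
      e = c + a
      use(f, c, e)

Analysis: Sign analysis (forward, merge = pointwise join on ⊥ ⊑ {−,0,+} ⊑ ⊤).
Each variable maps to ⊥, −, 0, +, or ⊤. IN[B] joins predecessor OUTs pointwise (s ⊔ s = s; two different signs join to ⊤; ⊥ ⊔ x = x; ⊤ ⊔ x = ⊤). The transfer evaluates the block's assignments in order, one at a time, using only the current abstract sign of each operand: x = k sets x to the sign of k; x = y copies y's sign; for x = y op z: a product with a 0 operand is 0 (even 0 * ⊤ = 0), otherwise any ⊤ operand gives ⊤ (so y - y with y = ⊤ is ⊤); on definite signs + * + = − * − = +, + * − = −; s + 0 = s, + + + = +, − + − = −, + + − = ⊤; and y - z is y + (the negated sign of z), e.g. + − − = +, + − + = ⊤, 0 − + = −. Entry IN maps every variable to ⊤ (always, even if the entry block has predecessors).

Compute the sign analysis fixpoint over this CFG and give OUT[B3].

Fixpoint table:
  B0:   IN=(all ⊤)   OUT={c:+; rest ⊤}
  B1:   IN={c:+; rest ⊤}   OUT={c:+, e:+; rest ⊤}
  B2:   IN={c:+, e:+; rest ⊤}   OUT={c:+, e:+, f:+; rest ⊤}
  B3:   IN={c:+; rest ⊤}   OUT={c:+; rest ⊤}

Merge at B3: IN[B3] = OUT[B0] ⊔ OUT[B2] = {a: ⊤, b: ⊤, c: +, d: ⊤, e: ⊤, f: ⊤}
Applying B3's transfer function to that IN value gives OUT[B3] (row B3 above).

Answer: {a: ⊤, b: ⊤, c: +, d: ⊤, e: ⊤, f: ⊤}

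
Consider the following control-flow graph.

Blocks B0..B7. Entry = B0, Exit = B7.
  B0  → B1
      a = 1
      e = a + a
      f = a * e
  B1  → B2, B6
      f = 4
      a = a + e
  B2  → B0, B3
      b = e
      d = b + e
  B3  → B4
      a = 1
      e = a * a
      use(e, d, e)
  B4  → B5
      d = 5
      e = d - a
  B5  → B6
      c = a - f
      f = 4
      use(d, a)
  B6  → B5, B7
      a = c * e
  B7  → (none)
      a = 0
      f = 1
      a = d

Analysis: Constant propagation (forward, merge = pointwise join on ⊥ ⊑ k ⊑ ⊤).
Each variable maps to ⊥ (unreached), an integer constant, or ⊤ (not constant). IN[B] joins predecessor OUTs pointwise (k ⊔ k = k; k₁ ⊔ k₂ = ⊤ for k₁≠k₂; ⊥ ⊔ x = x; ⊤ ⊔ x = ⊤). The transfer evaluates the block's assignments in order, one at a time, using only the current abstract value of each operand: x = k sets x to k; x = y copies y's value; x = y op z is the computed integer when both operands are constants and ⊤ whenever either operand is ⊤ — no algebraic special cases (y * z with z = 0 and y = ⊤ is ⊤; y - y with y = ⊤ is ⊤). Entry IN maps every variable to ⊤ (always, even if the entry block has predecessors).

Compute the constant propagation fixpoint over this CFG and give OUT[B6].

Answer: {a: ⊤, b: ⊤, c: ⊤, d: ⊤, e: ⊤, f: 4}

Derivation:
Fixpoint table:
  B0:  IN=(all ⊤)  OUT={a:1, e:2, f:2; rest ⊤}
  B1:  IN={a:1, e:2, f:2; rest ⊤}  OUT={a:3, e:2, f:4; rest ⊤}
  B2:  IN={a:3, e:2, f:4; rest ⊤}  OUT={a:3, b:2, d:4, e:2, f:4; rest ⊤}
  B3:  IN={a:3, b:2, d:4, e:2, f:4; rest ⊤}  OUT={a:1, b:2, d:4, e:1, f:4; rest ⊤}
  B4:  IN={a:1, b:2, d:4, e:1, f:4; rest ⊤}  OUT={a:1, b:2, d:5, e:4, f:4; rest ⊤}
  B5:  IN={f:4; rest ⊤}  OUT={f:4; rest ⊤}
  B6:  IN={f:4; rest ⊤}  OUT={f:4; rest ⊤}
  B7:  IN={f:4; rest ⊤}  OUT={f:1; rest ⊤}

Merge at B6: IN[B6] = OUT[B1] ⊔ OUT[B5] = {a: ⊤, b: ⊤, c: ⊤, d: ⊤, e: ⊤, f: 4}
Applying B6's transfer function to that IN value gives OUT[B6] (row B6 above).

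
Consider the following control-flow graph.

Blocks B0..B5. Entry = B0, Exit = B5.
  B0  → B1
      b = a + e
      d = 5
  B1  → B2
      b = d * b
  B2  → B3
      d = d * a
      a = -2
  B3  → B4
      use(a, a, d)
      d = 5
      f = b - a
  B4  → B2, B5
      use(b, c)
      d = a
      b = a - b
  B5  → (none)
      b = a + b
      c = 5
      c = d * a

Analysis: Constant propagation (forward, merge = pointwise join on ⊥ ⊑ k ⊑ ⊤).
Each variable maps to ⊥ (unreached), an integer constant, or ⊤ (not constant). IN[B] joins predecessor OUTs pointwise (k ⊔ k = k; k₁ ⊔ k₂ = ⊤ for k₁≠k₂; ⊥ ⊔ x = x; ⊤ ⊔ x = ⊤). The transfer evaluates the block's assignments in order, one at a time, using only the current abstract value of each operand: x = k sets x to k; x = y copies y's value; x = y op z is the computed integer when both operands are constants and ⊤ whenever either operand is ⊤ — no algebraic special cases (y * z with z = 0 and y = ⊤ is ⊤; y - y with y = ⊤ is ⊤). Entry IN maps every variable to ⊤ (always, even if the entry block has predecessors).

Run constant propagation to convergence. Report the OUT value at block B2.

Converged values:
  B0:   IN=(all ⊤)   OUT={d:5; rest ⊤}
  B1:   IN={d:5; rest ⊤}   OUT={d:5; rest ⊤}
  B2:   IN=(all ⊤)   OUT={a:-2; rest ⊤}
  B3:   IN={a:-2; rest ⊤}   OUT={a:-2, d:5; rest ⊤}
  B4:   IN={a:-2, d:5; rest ⊤}   OUT={a:-2, d:-2; rest ⊤}
  B5:   IN={a:-2, d:-2; rest ⊤}   OUT={a:-2, c:4, d:-2; rest ⊤}

Merge at B2: IN[B2] = OUT[B1] ⊔ OUT[B4] = {a: ⊤, b: ⊤, c: ⊤, d: ⊤, e: ⊤, f: ⊤}
Applying B2's transfer function to that IN value gives OUT[B2] (row B2 above).

Answer: {a: -2, b: ⊤, c: ⊤, d: ⊤, e: ⊤, f: ⊤}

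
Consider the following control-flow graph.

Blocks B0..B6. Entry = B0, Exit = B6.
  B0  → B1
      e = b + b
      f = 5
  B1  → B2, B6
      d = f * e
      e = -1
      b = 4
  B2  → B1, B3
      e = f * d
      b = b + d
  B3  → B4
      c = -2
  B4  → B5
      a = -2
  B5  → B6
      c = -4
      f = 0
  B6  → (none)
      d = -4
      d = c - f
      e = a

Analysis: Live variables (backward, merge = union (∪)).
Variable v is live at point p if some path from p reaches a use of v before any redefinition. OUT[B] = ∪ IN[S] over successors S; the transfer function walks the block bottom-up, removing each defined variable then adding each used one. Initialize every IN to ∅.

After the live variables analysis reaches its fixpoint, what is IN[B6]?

Per-block solution:
  B0: | IN={a, b, c} | OUT={a, c, e, f}
  B1: | IN={a, c, e, f} | OUT={a, b, c, d, f}
  B2: | IN={a, b, c, d, f} | OUT={a, c, e, f}
  B3: | IN={} | OUT={}
  B4: | IN={} | OUT={a}
  B5: | IN={a} | OUT={a, c, f}
  B6: | IN={a, c, f} | OUT={}

B6 is the boundary node: OUT[B6] = {}
Applying B6's transfer function to that OUT value gives IN[B6] (row B6 above).

Answer: {a, c, f}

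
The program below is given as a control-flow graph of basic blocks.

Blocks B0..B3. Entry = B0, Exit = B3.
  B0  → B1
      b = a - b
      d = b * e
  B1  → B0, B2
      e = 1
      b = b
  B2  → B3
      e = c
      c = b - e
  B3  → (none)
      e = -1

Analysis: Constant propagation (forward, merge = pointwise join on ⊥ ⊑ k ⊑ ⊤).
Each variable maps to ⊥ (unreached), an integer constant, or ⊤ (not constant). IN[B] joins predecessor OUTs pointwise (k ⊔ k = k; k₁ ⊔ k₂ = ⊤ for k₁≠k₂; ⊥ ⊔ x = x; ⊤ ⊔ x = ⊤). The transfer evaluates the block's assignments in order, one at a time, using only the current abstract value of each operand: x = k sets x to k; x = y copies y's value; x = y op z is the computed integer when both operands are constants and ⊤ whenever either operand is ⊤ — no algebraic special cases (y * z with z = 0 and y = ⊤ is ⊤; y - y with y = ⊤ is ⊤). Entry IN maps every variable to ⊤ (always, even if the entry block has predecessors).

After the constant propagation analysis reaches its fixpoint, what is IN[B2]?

Answer: {a: ⊤, b: ⊤, c: ⊤, d: ⊤, e: 1, f: ⊤}

Trace:
Converged values:
  B0:  IN=(all ⊤)  OUT=(all ⊤)
  B1:  IN=(all ⊤)  OUT={e:1; rest ⊤}
  B2:  IN={e:1; rest ⊤}  OUT=(all ⊤)
  B3:  IN=(all ⊤)  OUT={e:-1; rest ⊤}

Merge at B2: IN[B2] = OUT[B1] = {a: ⊤, b: ⊤, c: ⊤, d: ⊤, e: 1, f: ⊤}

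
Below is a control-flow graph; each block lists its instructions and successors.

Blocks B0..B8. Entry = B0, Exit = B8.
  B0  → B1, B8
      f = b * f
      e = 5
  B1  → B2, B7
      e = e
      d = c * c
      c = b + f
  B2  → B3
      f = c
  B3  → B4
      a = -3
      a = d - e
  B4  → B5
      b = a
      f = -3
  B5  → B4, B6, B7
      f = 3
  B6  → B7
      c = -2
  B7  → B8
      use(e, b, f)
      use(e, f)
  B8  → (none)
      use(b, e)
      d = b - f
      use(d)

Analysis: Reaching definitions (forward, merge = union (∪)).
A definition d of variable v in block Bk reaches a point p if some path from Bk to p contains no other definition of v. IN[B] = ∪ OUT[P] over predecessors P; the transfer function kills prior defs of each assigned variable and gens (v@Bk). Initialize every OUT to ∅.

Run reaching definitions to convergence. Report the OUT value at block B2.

Converged values:
  B0:   IN={}   OUT={e@B0, f@B0}
  B1:   IN={e@B0, f@B0}   OUT={c@B1, d@B1, e@B1, f@B0}
  B2:   IN={c@B1, d@B1, e@B1, f@B0}   OUT={c@B1, d@B1, e@B1, f@B2}
  B3:   IN={c@B1, d@B1, e@B1, f@B2}   OUT={a@B3, c@B1, d@B1, e@B1, f@B2}
  B4:   IN={a@B3, b@B4, c@B1, d@B1, e@B1, f@B2, f@B5}   OUT={a@B3, b@B4, c@B1, d@B1, e@B1, f@B4}
  B5:   IN={a@B3, b@B4, c@B1, d@B1, e@B1, f@B4}   OUT={a@B3, b@B4, c@B1, d@B1, e@B1, f@B5}
  B6:   IN={a@B3, b@B4, c@B1, d@B1, e@B1, f@B5}   OUT={a@B3, b@B4, c@B6, d@B1, e@B1, f@B5}
  B7:   IN={a@B3, b@B4, c@B1, c@B6, d@B1, e@B1, f@B0, f@B5}   OUT={a@B3, b@B4, c@B1, c@B6, d@B1, e@B1, f@B0, f@B5}
  B8:   IN={a@B3, b@B4, c@B1, c@B6, d@B1, e@B0, e@B1, f@B0, f@B5}   OUT={a@B3, b@B4, c@B1, c@B6, d@B8, e@B0, e@B1, f@B0, f@B5}

Merge at B2: IN[B2] = OUT[B1] = {c@B1, d@B1, e@B1, f@B0}
Applying B2's transfer function to that IN value gives OUT[B2] (row B2 above).

Answer: {c@B1, d@B1, e@B1, f@B2}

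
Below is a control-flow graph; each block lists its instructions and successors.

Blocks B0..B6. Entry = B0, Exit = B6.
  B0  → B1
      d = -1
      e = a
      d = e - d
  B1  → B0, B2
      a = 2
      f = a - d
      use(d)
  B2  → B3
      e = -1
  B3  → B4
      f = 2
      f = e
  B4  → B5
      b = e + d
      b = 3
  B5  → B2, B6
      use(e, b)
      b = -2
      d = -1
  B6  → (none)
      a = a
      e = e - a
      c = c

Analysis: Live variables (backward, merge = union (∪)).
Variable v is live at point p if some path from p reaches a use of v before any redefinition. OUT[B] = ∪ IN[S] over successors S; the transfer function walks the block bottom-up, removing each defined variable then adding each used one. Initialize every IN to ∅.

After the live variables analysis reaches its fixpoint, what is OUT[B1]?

Answer: {a, c, d}

Derivation:
Per-block solution:
  B0: | IN={a, c} | OUT={c, d}
  B1: | IN={c, d} | OUT={a, c, d}
  B2: | IN={a, c, d} | OUT={a, c, d, e}
  B3: | IN={a, c, d, e} | OUT={a, c, d, e}
  B4: | IN={a, c, d, e} | OUT={a, b, c, e}
  B5: | IN={a, b, c, e} | OUT={a, c, d, e}
  B6: | IN={a, c, e} | OUT={}

Merge at B1: OUT[B1] = IN[B0] ⊔ IN[B2] = {a, c, d}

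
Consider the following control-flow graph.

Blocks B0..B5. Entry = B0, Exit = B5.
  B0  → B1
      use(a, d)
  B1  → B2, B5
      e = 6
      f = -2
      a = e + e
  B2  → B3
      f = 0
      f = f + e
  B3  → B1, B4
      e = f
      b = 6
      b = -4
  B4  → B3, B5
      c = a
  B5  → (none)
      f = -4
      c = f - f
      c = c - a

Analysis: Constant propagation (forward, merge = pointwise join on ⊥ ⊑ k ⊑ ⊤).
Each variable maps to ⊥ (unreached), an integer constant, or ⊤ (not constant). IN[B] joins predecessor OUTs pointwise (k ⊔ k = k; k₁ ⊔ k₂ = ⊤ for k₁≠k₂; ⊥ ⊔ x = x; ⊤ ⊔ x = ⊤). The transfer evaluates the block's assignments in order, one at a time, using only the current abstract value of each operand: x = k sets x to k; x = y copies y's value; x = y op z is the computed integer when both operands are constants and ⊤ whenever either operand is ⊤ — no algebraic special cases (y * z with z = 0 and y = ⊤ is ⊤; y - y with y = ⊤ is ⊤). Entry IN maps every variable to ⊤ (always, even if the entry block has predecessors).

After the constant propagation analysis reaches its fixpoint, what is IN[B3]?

Per-block solution:
  B0:   IN=(all ⊤)   OUT=(all ⊤)
  B1:   IN=(all ⊤)   OUT={a:12, e:6, f:-2; rest ⊤}
  B2:   IN={a:12, e:6, f:-2; rest ⊤}   OUT={a:12, e:6, f:6; rest ⊤}
  B3:   IN={a:12, e:6, f:6; rest ⊤}   OUT={a:12, b:-4, e:6, f:6; rest ⊤}
  B4:   IN={a:12, b:-4, e:6, f:6; rest ⊤}   OUT={a:12, b:-4, c:12, e:6, f:6; rest ⊤}
  B5:   IN={a:12, e:6; rest ⊤}   OUT={a:12, c:-12, e:6, f:-4; rest ⊤}

Merge at B3: IN[B3] = OUT[B2] ⊔ OUT[B4] = {a: 12, b: ⊤, c: ⊤, d: ⊤, e: 6, f: 6}

Answer: {a: 12, b: ⊤, c: ⊤, d: ⊤, e: 6, f: 6}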